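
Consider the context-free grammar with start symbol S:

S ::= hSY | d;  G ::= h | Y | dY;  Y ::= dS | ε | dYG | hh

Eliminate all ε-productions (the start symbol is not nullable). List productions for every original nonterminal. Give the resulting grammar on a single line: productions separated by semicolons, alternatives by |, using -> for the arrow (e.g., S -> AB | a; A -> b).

Nullable set: {G, Y}.
S -> hSY: Y nullable, giving hS | hSY.
G -> Y: Y nullable, giving Y.
G -> dY: Y nullable, giving d | dY.
Drop Y -> ε.
Y -> dYG: Y, G nullable, giving d | dG | dY | dYG.
Unchanged (no nullable symbols): S -> d; G -> h; Y -> dS; Y -> hh.

S -> d | hS | hSY; G -> Y | d | h | dY; Y -> d | dG | dS | dY | hh | dYG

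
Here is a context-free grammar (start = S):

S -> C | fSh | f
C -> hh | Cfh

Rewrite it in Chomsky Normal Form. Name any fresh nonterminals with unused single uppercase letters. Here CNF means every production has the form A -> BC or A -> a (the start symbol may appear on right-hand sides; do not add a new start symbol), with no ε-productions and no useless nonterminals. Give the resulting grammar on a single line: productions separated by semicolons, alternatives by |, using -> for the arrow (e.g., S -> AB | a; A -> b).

S -> f | AE | BB | CF; A -> f; B -> h; C -> BB | CD; D -> AB; E -> SB; F -> AB

No ε-productions.
After unit-elimination: S -> f | hh | Cfh | fSh; C -> hh | Cfh.
TERM: introduce A -> f, B -> h and substitute in every rule of length ≥2.
BIN: C -> CAB becomes C -> CD, D -> AB; S -> ASB becomes S -> AE, E -> SB; S -> CAB becomes S -> CF, F -> AB.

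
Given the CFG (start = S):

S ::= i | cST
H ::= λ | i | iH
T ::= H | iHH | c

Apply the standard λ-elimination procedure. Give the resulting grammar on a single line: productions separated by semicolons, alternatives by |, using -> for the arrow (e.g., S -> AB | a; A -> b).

Nullable set: {H, T}.
S -> cST: T nullable, giving cS | cST.
Drop H -> λ.
H -> iH: H nullable, giving i | iH.
T -> H: H nullable, giving H.
T -> iHH: H, H nullable, giving i | iH | iHH.
Unchanged (no nullable symbols): S -> i; H -> i; T -> c.

S -> i | cS | cST; H -> i | iH; T -> H | c | i | iH | iHH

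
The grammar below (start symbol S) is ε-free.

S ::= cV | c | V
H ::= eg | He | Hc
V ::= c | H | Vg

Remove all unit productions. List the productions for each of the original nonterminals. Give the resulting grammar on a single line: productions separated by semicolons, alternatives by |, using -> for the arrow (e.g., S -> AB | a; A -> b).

S -> c | Hc | He | Vg | cV | eg; H -> Hc | He | eg; V -> c | Hc | He | Vg | eg

Unit productions: S->V, V->H.
Unit pairs (A ⇒* B via units): (S,H), (S,V), (V,H).
S: inherits non-unit rules of {H, S, V} → Hc | He | Vg | c | cV | eg.
H: inherits non-unit rules of {H} → Hc | He | eg.
V: inherits non-unit rules of {H, V} → Hc | He | Vg | c | eg.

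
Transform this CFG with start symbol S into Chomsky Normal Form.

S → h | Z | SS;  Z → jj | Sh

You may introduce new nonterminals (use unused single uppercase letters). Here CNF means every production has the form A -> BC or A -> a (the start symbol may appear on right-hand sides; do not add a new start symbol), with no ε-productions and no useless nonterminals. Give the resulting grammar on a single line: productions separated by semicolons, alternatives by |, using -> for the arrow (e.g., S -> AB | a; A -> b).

S -> h | BB | SA | SS; A -> h; B -> j

No ε-productions.
After unit-elimination: S -> h | SS | Sh | jj; Z -> Sh | jj.
TERM: introduce A -> h, B -> j and substitute in every rule of length ≥2.
Drop unreachable/unproductive: Z.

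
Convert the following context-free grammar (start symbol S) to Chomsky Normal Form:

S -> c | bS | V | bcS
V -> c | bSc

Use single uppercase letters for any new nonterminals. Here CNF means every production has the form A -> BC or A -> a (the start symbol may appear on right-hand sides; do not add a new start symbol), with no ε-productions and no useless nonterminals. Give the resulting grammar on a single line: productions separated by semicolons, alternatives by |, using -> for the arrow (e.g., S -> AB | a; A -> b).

S -> c | AC | AD | AS; A -> b; B -> c; C -> BS; D -> SB

No ε-productions.
After unit-elimination: S -> c | bS | bSc | bcS; V -> c | bSc.
TERM: introduce A -> b, B -> c and substitute in every rule of length ≥2.
BIN: S -> ABS becomes S -> AC, C -> BS; S -> ASB becomes S -> AD, D -> SB; V -> ASB becomes V -> AE, E -> SB.
Drop unreachable/unproductive: V.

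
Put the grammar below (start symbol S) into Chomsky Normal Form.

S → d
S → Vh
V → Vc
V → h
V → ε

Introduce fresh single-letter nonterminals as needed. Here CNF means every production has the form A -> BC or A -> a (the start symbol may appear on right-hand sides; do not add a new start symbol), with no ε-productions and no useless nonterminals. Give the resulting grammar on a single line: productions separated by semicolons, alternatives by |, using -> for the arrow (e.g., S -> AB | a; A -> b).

S -> d | h | VA; A -> h; B -> c; V -> c | h | VB

Nullable: {V}; after ε-elimination: S -> d | h | Vh; V -> c | h | Vc.
No unit productions to eliminate.
TERM: introduce B -> c, A -> h and substitute in every rule of length ≥2.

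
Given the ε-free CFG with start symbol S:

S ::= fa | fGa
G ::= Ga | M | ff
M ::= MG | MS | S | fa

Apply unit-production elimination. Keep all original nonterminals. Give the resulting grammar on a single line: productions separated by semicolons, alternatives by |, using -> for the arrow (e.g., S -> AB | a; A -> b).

S -> fa | fGa; G -> Ga | MG | MS | fa | ff | fGa; M -> MG | MS | fa | fGa

Unit productions: G->M, M->S.
Unit pairs (A ⇒* B via units): (G,M), (G,S), (M,S).
S: inherits non-unit rules of {S} → fGa | fa.
G: inherits non-unit rules of {G, M, S} → Ga | MG | MS | fGa | fa | ff.
M: inherits non-unit rules of {M, S} → MG | MS | fGa | fa.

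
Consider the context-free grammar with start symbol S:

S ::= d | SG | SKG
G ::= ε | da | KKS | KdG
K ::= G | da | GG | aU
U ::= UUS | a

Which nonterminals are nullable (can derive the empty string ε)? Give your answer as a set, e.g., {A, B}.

{G, K}

Directly nullable (have an ε-rule): {G}.
K is nullable via K -> G (every symbol on the right is already known nullable).
Not nullable: S, U — each has a terminal in every rule's right-hand side or depends on a non-nullable symbol.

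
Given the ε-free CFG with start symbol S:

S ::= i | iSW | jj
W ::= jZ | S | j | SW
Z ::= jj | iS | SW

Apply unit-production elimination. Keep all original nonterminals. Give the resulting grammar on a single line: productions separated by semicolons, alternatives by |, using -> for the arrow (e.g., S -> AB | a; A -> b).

Unit productions: W->S.
Unit pairs (A ⇒* B via units): (W,S).
S: inherits non-unit rules of {S} → i | iSW | jj.
W: inherits non-unit rules of {S, W} → SW | i | iSW | j | jZ | jj.
Z: inherits non-unit rules of {Z} → SW | iS | jj.

S -> i | jj | iSW; W -> i | j | SW | jZ | jj | iSW; Z -> SW | iS | jj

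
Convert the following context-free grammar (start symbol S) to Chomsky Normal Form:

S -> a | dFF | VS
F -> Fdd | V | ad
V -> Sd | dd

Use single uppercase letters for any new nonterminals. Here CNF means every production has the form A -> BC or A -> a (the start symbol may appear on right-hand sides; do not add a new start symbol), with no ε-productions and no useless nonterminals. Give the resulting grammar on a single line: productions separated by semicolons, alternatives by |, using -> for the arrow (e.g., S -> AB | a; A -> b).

No ε-productions.
After unit-elimination: S -> a | VS | dFF; F -> Sd | ad | dd | Fdd; V -> Sd | dd.
TERM: introduce B -> a, A -> d and substitute in every rule of length ≥2.
BIN: F -> FAA becomes F -> FC, C -> AA; S -> AFF becomes S -> AD, D -> FF.

S -> a | AD | VS; A -> d; B -> a; C -> AA; D -> FF; F -> AA | BA | FC | SA; V -> AA | SA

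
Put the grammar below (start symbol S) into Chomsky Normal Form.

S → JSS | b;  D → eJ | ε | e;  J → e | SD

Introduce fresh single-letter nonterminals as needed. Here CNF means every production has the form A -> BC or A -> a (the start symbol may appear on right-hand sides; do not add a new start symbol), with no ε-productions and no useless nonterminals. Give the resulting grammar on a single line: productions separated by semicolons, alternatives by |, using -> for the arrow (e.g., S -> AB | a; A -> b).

S -> b | JC; A -> e; B -> SS; C -> SS; D -> e | AJ; J -> b | e | JB | SD

Nullable: {D}; after ε-elimination: S -> b | JSS; D -> e | eJ; J -> S | e | SD.
After unit-elimination: S -> b | JSS; D -> e | eJ; J -> b | e | SD | JSS.
TERM: introduce A -> e and substitute in every rule of length ≥2.
BIN: J -> JSS becomes J -> JB, B -> SS; S -> JSS becomes S -> JC, C -> SS.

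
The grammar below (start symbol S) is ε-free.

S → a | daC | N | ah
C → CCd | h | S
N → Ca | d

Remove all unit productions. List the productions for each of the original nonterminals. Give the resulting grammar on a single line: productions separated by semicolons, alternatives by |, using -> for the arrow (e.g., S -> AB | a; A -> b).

S -> a | d | Ca | ah | daC; C -> a | d | h | Ca | ah | CCd | daC; N -> d | Ca

Unit productions: C->S, S->N.
Unit pairs (A ⇒* B via units): (C,N), (C,S), (S,N).
S: inherits non-unit rules of {N, S} → Ca | a | ah | d | daC.
C: inherits non-unit rules of {C, N, S} → CCd | Ca | a | ah | d | daC | h.
N: inherits non-unit rules of {N} → Ca | d.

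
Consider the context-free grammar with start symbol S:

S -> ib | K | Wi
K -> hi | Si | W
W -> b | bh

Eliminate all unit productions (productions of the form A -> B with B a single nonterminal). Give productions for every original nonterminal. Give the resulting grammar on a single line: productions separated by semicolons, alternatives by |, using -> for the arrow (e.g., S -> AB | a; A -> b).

S -> b | Si | Wi | bh | hi | ib; K -> b | Si | bh | hi; W -> b | bh

Unit productions: K->W, S->K.
Unit pairs (A ⇒* B via units): (K,W), (S,K), (S,W).
S: inherits non-unit rules of {K, S, W} → Si | Wi | b | bh | hi | ib.
K: inherits non-unit rules of {K, W} → Si | b | bh | hi.
W: inherits non-unit rules of {W} → b | bh.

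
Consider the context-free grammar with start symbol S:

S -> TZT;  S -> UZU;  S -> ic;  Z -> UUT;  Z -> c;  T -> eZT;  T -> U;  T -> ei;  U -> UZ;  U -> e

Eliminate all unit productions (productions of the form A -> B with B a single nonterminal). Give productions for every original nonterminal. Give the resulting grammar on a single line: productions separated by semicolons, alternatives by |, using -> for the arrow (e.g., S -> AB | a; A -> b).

Unit productions: T->U.
Unit pairs (A ⇒* B via units): (T,U).
S: inherits non-unit rules of {S} → TZT | UZU | ic.
T: inherits non-unit rules of {T, U} → UZ | e | eZT | ei.
U: inherits non-unit rules of {U} → UZ | e.
Z: inherits non-unit rules of {Z} → UUT | c.

S -> ic | TZT | UZU; T -> e | UZ | ei | eZT; U -> e | UZ; Z -> c | UUT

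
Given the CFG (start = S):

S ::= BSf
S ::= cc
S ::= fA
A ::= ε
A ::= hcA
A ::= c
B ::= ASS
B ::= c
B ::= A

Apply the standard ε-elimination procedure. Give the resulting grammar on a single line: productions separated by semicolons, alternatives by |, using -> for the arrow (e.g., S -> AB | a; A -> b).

S -> f | Sf | cc | fA | BSf; A -> c | hc | hcA; B -> A | c | SS | ASS

Nullable set: {A, B}.
S -> BSf: B nullable, giving BSf | Sf.
S -> fA: A nullable, giving f | fA.
Drop A -> ε.
A -> hcA: A nullable, giving hc | hcA.
B -> A: A nullable, giving A.
B -> ASS: A nullable, giving ASS | SS.
Unchanged (no nullable symbols): S -> cc; A -> c; B -> c.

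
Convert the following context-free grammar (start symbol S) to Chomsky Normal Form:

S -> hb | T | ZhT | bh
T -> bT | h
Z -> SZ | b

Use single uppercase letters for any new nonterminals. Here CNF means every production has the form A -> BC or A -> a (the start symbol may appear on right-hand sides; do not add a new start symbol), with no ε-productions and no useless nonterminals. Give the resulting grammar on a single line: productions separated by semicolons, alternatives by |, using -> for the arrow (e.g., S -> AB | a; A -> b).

S -> h | AB | BA | BT | ZC; A -> h; B -> b; C -> AT; T -> h | BT; Z -> b | SZ

No ε-productions.
After unit-elimination: S -> h | bT | bh | hb | ZhT; T -> h | bT; Z -> b | SZ.
TERM: introduce B -> b, A -> h and substitute in every rule of length ≥2.
BIN: S -> ZAT becomes S -> ZC, C -> AT.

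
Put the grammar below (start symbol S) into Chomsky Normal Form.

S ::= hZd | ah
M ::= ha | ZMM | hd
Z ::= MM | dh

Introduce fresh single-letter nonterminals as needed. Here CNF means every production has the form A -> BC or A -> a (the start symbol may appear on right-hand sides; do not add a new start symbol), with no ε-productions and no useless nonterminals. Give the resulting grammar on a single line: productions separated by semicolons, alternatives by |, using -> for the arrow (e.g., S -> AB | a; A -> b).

S -> AE | BA; A -> h; B -> a; C -> d; D -> MM; E -> ZC; M -> AB | AC | ZD; Z -> CA | MM

No ε-productions.
No unit productions to eliminate.
TERM: introduce B -> a, C -> d, A -> h and substitute in every rule of length ≥2.
BIN: M -> ZMM becomes M -> ZD, D -> MM; S -> AZC becomes S -> AE, E -> ZC.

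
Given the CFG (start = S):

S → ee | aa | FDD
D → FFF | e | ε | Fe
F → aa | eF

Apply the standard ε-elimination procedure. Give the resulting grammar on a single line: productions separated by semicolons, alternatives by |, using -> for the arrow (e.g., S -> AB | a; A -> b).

S -> F | FD | aa | ee | FDD; D -> e | Fe | FFF; F -> aa | eF

Nullable set: {D}.
S -> FDD: D, D nullable, giving F | FD | FDD.
Drop D -> ε.
Unchanged (no nullable symbols): S -> aa; S -> ee; D -> FFF; D -> Fe; D -> e; F -> aa; F -> eF.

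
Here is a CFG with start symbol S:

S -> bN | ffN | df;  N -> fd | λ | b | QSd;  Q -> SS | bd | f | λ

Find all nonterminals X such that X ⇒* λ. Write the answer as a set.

Directly nullable (have an ε-rule): {N, Q}.
Not nullable: S — each has a terminal in every rule's right-hand side or depends on a non-nullable symbol.

{N, Q}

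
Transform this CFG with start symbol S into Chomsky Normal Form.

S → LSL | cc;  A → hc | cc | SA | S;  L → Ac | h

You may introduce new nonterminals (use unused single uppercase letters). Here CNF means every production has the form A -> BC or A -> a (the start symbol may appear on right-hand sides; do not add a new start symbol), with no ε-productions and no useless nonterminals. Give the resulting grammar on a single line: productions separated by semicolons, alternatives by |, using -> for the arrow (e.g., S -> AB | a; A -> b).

S -> BB | LE; A -> BB | CB | LD | SA; B -> c; C -> h; D -> SL; E -> SL; L -> h | AB

No ε-productions.
After unit-elimination: S -> cc | LSL; A -> SA | cc | hc | LSL; L -> h | Ac.
TERM: introduce B -> c, C -> h and substitute in every rule of length ≥2.
BIN: A -> LSL becomes A -> LD, D -> SL; S -> LSL becomes S -> LE, E -> SL.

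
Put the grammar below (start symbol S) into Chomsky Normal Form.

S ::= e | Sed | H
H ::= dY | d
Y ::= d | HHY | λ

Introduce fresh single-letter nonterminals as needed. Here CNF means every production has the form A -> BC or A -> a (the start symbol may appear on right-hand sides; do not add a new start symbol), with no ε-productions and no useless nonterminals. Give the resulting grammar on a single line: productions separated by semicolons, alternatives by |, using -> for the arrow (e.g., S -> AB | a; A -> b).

Nullable: {Y}; after ε-elimination: S -> H | e | Sed; H -> d | dY; Y -> d | HH | HHY.
After unit-elimination: S -> d | e | dY | Sed; H -> d | dY; Y -> d | HH | HHY.
TERM: introduce A -> d, B -> e and substitute in every rule of length ≥2.
BIN: S -> SBA becomes S -> SC, C -> BA; Y -> HHY becomes Y -> HD, D -> HY.

S -> d | e | AY | SC; A -> d; B -> e; C -> BA; D -> HY; H -> d | AY; Y -> d | HD | HH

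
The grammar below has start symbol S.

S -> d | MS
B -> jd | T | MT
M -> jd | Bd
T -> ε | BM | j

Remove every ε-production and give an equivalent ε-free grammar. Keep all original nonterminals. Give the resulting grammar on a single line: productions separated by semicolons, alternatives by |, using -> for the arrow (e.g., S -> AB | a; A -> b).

Nullable set: {B, T}.
B -> MT: T nullable, giving M | MT.
B -> T: T nullable, giving T.
M -> Bd: B nullable, giving Bd | d.
Drop T -> ε.
T -> BM: B nullable, giving BM | M.
Unchanged (no nullable symbols): S -> MS; S -> d; B -> jd; M -> jd; T -> j.

S -> d | MS; B -> M | T | MT | jd; M -> d | Bd | jd; T -> M | j | BM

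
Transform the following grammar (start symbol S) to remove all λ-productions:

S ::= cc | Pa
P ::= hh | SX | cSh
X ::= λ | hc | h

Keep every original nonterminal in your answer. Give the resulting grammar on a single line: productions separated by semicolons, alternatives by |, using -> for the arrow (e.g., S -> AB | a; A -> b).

S -> Pa | cc; P -> S | SX | hh | cSh; X -> h | hc

Nullable set: {X}.
P -> SX: X nullable, giving S | SX.
Drop X -> λ.
Unchanged (no nullable symbols): S -> Pa; S -> cc; P -> cSh; P -> hh; X -> h; X -> hc.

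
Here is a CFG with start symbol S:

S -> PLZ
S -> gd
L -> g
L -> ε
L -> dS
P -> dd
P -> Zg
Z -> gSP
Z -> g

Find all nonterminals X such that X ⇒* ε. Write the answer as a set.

{L}

Directly nullable (have an ε-rule): {L}.
Not nullable: P, S, Z — each has a terminal in every rule's right-hand side or depends on a non-nullable symbol.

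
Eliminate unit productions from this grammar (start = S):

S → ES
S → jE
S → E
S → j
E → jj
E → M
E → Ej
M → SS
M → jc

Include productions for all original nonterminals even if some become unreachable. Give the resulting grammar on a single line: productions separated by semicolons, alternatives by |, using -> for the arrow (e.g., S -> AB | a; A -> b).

S -> j | ES | Ej | SS | jE | jc | jj; E -> Ej | SS | jc | jj; M -> SS | jc

Unit productions: E->M, S->E.
Unit pairs (A ⇒* B via units): (E,M), (S,E), (S,M).
S: inherits non-unit rules of {E, M, S} → ES | Ej | SS | j | jE | jc | jj.
E: inherits non-unit rules of {E, M} → Ej | SS | jc | jj.
M: inherits non-unit rules of {M} → SS | jc.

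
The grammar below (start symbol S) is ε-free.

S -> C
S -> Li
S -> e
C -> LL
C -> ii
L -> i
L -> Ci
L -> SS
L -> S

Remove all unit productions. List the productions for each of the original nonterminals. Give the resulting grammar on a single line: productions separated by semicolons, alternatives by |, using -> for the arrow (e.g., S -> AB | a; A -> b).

S -> e | LL | Li | ii; C -> LL | ii; L -> e | i | Ci | LL | Li | SS | ii

Unit productions: L->S, S->C.
Unit pairs (A ⇒* B via units): (L,C), (L,S), (S,C).
S: inherits non-unit rules of {C, S} → LL | Li | e | ii.
C: inherits non-unit rules of {C} → LL | ii.
L: inherits non-unit rules of {C, L, S} → Ci | LL | Li | SS | e | i | ii.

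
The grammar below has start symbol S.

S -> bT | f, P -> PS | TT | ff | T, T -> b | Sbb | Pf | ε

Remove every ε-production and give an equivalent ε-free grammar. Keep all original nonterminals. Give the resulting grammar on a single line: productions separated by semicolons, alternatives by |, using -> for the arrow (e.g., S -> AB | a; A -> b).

Nullable set: {P, T}.
S -> bT: T nullable, giving b | bT.
P -> PS: P nullable, giving PS | S.
P -> T: T nullable, giving T.
P -> TT: T, T nullable, giving T | TT.
Drop T -> ε.
T -> Pf: P nullable, giving Pf | f.
Unchanged (no nullable symbols): S -> f; P -> ff; T -> Sbb; T -> b.

S -> b | f | bT; P -> S | T | PS | TT | ff; T -> b | f | Pf | Sbb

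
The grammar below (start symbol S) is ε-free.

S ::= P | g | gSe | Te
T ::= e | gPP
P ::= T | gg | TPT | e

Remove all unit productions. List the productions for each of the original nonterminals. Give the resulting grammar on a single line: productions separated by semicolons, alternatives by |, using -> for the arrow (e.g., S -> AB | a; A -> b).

S -> e | g | Te | gg | TPT | gPP | gSe; P -> e | gg | TPT | gPP; T -> e | gPP

Unit productions: P->T, S->P.
Unit pairs (A ⇒* B via units): (P,T), (S,P), (S,T).
S: inherits non-unit rules of {P, S, T} → TPT | Te | e | g | gPP | gSe | gg.
P: inherits non-unit rules of {P, T} → TPT | e | gPP | gg.
T: inherits non-unit rules of {T} → e | gPP.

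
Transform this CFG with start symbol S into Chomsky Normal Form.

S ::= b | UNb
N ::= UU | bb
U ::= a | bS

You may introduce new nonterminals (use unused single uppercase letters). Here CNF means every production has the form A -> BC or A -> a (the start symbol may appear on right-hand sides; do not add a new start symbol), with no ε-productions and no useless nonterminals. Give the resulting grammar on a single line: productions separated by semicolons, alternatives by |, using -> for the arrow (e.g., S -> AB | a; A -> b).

No ε-productions.
No unit productions to eliminate.
TERM: introduce A -> b and substitute in every rule of length ≥2.
BIN: S -> UNA becomes S -> UB, B -> NA.

S -> b | UB; A -> b; B -> NA; N -> AA | UU; U -> a | AS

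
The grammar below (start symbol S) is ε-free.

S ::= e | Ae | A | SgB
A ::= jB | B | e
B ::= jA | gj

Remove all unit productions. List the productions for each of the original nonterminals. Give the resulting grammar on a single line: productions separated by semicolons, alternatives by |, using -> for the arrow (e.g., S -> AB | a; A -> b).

Unit productions: A->B, S->A.
Unit pairs (A ⇒* B via units): (A,B), (S,A), (S,B).
S: inherits non-unit rules of {A, B, S} → Ae | SgB | e | gj | jA | jB.
A: inherits non-unit rules of {A, B} → e | gj | jA | jB.
B: inherits non-unit rules of {B} → gj | jA.

S -> e | Ae | gj | jA | jB | SgB; A -> e | gj | jA | jB; B -> gj | jA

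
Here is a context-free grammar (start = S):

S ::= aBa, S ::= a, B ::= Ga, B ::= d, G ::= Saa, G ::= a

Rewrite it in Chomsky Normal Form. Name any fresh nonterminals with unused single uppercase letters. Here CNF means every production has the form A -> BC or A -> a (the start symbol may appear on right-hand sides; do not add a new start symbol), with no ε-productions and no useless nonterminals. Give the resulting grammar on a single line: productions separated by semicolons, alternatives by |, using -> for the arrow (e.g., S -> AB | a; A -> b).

S -> a | AD; A -> a; B -> d | GA; C -> AA; D -> BA; G -> a | SC

No ε-productions.
No unit productions to eliminate.
TERM: introduce A -> a and substitute in every rule of length ≥2.
BIN: G -> SAA becomes G -> SC, C -> AA; S -> ABA becomes S -> AD, D -> BA.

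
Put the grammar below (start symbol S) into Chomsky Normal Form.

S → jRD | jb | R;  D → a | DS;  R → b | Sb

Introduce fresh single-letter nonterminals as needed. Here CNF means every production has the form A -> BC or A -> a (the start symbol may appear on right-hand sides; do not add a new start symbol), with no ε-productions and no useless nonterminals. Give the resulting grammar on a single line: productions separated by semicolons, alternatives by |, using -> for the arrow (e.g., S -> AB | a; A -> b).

No ε-productions.
After unit-elimination: S -> b | Sb | jb | jRD; D -> a | DS; R -> b | Sb.
TERM: introduce A -> b, B -> j and substitute in every rule of length ≥2.
BIN: S -> BRD becomes S -> BC, C -> RD.

S -> b | BA | BC | SA; A -> b; B -> j; C -> RD; D -> a | DS; R -> b | SA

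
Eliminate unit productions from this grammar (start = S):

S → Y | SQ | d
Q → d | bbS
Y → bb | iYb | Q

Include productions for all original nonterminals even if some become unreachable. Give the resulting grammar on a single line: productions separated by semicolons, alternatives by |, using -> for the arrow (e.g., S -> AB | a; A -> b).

Unit productions: S->Y, Y->Q.
Unit pairs (A ⇒* B via units): (S,Q), (S,Y), (Y,Q).
S: inherits non-unit rules of {Q, S, Y} → SQ | bb | bbS | d | iYb.
Q: inherits non-unit rules of {Q} → bbS | d.
Y: inherits non-unit rules of {Q, Y} → bb | bbS | d | iYb.

S -> d | SQ | bb | bbS | iYb; Q -> d | bbS; Y -> d | bb | bbS | iYb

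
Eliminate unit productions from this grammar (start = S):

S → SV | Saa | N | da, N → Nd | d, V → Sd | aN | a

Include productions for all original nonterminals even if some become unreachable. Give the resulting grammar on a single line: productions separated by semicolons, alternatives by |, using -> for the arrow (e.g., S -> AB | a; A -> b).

S -> d | Nd | SV | da | Saa; N -> d | Nd; V -> a | Sd | aN

Unit productions: S->N.
Unit pairs (A ⇒* B via units): (S,N).
S: inherits non-unit rules of {N, S} → Nd | SV | Saa | d | da.
N: inherits non-unit rules of {N} → Nd | d.
V: inherits non-unit rules of {V} → Sd | a | aN.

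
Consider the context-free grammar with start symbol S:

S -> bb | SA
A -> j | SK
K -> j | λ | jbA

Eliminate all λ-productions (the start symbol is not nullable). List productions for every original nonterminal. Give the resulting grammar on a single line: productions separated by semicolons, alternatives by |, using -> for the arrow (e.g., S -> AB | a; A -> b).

Nullable set: {K}.
A -> SK: K nullable, giving S | SK.
Drop K -> λ.
Unchanged (no nullable symbols): S -> SA; S -> bb; A -> j; K -> j; K -> jbA.

S -> SA | bb; A -> S | j | SK; K -> j | jbA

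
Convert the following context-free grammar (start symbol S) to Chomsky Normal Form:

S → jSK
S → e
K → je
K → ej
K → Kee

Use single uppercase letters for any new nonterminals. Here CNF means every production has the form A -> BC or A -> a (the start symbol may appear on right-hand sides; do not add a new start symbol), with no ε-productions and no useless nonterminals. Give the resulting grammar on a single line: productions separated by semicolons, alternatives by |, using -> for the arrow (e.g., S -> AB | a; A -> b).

No ε-productions.
No unit productions to eliminate.
TERM: introduce A -> e, B -> j and substitute in every rule of length ≥2.
BIN: K -> KAA becomes K -> KC, C -> AA; S -> BSK becomes S -> BD, D -> SK.

S -> e | BD; A -> e; B -> j; C -> AA; D -> SK; K -> AB | BA | KC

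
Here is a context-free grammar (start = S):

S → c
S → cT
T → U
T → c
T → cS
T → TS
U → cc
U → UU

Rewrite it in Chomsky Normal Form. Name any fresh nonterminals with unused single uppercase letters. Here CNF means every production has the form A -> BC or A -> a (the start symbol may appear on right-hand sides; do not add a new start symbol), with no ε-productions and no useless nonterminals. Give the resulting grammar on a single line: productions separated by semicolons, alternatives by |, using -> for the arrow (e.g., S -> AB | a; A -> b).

S -> c | AT; A -> c; T -> c | AA | AS | TS | UU; U -> AA | UU

No ε-productions.
After unit-elimination: S -> c | cT; T -> c | TS | UU | cS | cc; U -> UU | cc.
TERM: introduce A -> c and substitute in every rule of length ≥2.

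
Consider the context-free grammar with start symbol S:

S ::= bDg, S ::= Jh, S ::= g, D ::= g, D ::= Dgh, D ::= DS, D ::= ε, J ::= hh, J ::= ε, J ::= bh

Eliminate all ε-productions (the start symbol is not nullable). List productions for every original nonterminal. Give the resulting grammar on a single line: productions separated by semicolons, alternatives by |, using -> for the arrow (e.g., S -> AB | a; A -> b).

Nullable set: {D, J}.
S -> Jh: J nullable, giving Jh | h.
S -> bDg: D nullable, giving bDg | bg.
Drop D -> ε.
D -> DS: D nullable, giving DS | S.
D -> Dgh: D nullable, giving Dgh | gh.
Drop J -> ε.
Unchanged (no nullable symbols): S -> g; D -> g; J -> bh; J -> hh.

S -> g | h | Jh | bg | bDg; D -> S | g | DS | gh | Dgh; J -> bh | hh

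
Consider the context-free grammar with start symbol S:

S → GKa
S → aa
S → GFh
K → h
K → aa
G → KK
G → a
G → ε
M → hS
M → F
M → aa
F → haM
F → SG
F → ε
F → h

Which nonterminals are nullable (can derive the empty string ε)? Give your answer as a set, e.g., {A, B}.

{F, G, M}

Directly nullable (have an ε-rule): {F, G}.
M is nullable via M -> F (every symbol on the right is already known nullable).
Not nullable: K, S — each has a terminal in every rule's right-hand side or depends on a non-nullable symbol.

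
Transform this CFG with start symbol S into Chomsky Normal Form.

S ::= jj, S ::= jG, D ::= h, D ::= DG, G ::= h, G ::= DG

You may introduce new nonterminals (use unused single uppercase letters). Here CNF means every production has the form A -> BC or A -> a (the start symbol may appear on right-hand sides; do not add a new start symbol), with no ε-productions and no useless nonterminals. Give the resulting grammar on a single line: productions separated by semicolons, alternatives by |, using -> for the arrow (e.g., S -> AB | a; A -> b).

S -> AA | AG; A -> j; D -> h | DG; G -> h | DG

No ε-productions.
No unit productions to eliminate.
TERM: introduce A -> j and substitute in every rule of length ≥2.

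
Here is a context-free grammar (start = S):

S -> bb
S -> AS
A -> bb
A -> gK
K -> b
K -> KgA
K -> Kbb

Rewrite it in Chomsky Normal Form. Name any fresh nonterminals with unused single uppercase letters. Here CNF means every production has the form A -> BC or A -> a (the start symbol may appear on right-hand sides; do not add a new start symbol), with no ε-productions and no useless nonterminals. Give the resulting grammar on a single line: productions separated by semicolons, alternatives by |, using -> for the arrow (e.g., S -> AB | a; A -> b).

No ε-productions.
No unit productions to eliminate.
TERM: introduce B -> b, C -> g and substitute in every rule of length ≥2.
BIN: K -> KBB becomes K -> KD, D -> BB; K -> KCA becomes K -> KE, E -> CA.

S -> AS | BB; A -> BB | CK; B -> b; C -> g; D -> BB; E -> CA; K -> b | KD | KE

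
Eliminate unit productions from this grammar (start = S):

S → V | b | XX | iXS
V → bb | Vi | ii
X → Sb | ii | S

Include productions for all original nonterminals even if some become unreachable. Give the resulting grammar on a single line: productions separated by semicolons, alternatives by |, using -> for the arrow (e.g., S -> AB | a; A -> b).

S -> b | Vi | XX | bb | ii | iXS; V -> Vi | bb | ii; X -> b | Sb | Vi | XX | bb | ii | iXS

Unit productions: S->V, X->S.
Unit pairs (A ⇒* B via units): (S,V), (X,S), (X,V).
S: inherits non-unit rules of {S, V} → Vi | XX | b | bb | iXS | ii.
V: inherits non-unit rules of {V} → Vi | bb | ii.
X: inherits non-unit rules of {S, V, X} → Sb | Vi | XX | b | bb | iXS | ii.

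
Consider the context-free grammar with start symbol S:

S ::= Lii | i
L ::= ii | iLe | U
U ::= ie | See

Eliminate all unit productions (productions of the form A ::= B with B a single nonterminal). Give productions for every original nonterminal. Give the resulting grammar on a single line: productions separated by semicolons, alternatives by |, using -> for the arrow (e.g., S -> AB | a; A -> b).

S -> i | Lii; L -> ie | ii | See | iLe; U -> ie | See

Unit productions: L->U.
Unit pairs (A ⇒* B via units): (L,U).
S: inherits non-unit rules of {S} → Lii | i.
L: inherits non-unit rules of {L, U} → See | iLe | ie | ii.
U: inherits non-unit rules of {U} → See | ie.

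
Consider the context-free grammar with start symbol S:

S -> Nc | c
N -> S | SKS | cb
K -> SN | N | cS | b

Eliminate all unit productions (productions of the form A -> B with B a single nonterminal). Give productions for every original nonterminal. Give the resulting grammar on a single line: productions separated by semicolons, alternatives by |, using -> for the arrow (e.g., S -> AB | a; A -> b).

Unit productions: K->N, N->S.
Unit pairs (A ⇒* B via units): (K,N), (K,S), (N,S).
S: inherits non-unit rules of {S} → Nc | c.
K: inherits non-unit rules of {K, N, S} → Nc | SKS | SN | b | c | cS | cb.
N: inherits non-unit rules of {N, S} → Nc | SKS | c | cb.

S -> c | Nc; K -> b | c | Nc | SN | cS | cb | SKS; N -> c | Nc | cb | SKS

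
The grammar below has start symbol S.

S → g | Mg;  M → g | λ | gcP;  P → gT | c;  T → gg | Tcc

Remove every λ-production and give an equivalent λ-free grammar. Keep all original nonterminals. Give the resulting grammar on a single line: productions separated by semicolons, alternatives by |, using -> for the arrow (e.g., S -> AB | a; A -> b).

S -> g | Mg; M -> g | gcP; P -> c | gT; T -> gg | Tcc

Nullable set: {M}.
S -> Mg: M nullable, giving Mg | g.
Drop M -> λ.
Unchanged (no nullable symbols): S -> g; M -> g; M -> gcP; P -> c; P -> gT; T -> Tcc; T -> gg.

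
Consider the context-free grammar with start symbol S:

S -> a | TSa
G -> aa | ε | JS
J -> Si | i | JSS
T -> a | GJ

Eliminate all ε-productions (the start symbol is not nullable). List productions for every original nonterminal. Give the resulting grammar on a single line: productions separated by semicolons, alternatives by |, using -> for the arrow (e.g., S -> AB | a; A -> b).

S -> a | TSa; G -> JS | aa; J -> i | Si | JSS; T -> J | a | GJ

Nullable set: {G}.
Drop G -> ε.
T -> GJ: G nullable, giving GJ | J.
Unchanged (no nullable symbols): S -> TSa; S -> a; G -> JS; G -> aa; J -> JSS; J -> Si; J -> i; T -> a.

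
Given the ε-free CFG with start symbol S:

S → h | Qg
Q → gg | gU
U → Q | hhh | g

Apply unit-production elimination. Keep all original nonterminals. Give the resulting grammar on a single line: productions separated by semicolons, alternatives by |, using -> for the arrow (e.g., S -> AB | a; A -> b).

Unit productions: U->Q.
Unit pairs (A ⇒* B via units): (U,Q).
S: inherits non-unit rules of {S} → Qg | h.
Q: inherits non-unit rules of {Q} → gU | gg.
U: inherits non-unit rules of {Q, U} → g | gU | gg | hhh.

S -> h | Qg; Q -> gU | gg; U -> g | gU | gg | hhh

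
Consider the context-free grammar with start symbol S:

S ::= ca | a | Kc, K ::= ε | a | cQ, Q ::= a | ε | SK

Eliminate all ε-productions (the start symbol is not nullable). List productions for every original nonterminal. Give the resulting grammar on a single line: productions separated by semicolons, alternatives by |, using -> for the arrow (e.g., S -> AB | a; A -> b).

S -> a | c | Kc | ca; K -> a | c | cQ; Q -> S | a | SK

Nullable set: {K, Q}.
S -> Kc: K nullable, giving Kc | c.
Drop K -> ε.
K -> cQ: Q nullable, giving c | cQ.
Drop Q -> ε.
Q -> SK: K nullable, giving S | SK.
Unchanged (no nullable symbols): S -> a; S -> ca; K -> a; Q -> a.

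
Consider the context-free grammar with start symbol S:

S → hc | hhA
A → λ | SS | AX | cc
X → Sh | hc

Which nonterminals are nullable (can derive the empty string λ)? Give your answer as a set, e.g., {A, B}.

{A}

Directly nullable (have an ε-rule): {A}.
Not nullable: S, X — each has a terminal in every rule's right-hand side or depends on a non-nullable symbol.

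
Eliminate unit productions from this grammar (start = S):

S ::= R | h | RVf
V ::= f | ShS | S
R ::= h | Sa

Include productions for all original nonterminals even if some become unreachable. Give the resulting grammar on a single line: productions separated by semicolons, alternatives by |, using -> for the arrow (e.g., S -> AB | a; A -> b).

Unit productions: S->R, V->S.
Unit pairs (A ⇒* B via units): (S,R), (V,R), (V,S).
S: inherits non-unit rules of {R, S} → RVf | Sa | h.
R: inherits non-unit rules of {R} → Sa | h.
V: inherits non-unit rules of {R, S, V} → RVf | Sa | ShS | f | h.

S -> h | Sa | RVf; R -> h | Sa; V -> f | h | Sa | RVf | ShS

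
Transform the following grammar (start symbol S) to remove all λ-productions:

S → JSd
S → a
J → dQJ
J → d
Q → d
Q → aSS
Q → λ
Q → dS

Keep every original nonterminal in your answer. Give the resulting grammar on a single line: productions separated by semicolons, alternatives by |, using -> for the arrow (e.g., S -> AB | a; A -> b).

Nullable set: {Q}.
J -> dQJ: Q nullable, giving dJ | dQJ.
Drop Q -> λ.
Unchanged (no nullable symbols): S -> JSd; S -> a; J -> d; Q -> aSS; Q -> d; Q -> dS.

S -> a | JSd; J -> d | dJ | dQJ; Q -> d | dS | aSS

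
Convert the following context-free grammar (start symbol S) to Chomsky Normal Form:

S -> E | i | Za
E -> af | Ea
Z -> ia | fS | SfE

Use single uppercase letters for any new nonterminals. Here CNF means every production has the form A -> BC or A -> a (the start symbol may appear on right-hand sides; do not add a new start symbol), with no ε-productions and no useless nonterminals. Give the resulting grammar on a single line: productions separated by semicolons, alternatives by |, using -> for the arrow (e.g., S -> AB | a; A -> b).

No ε-productions.
After unit-elimination: S -> i | Ea | Za | af; E -> Ea | af; Z -> fS | ia | SfE.
TERM: introduce A -> a, B -> f, C -> i and substitute in every rule of length ≥2.
BIN: Z -> SBE becomes Z -> SD, D -> BE.

S -> i | AB | EA | ZA; A -> a; B -> f; C -> i; D -> BE; E -> AB | EA; Z -> BS | CA | SD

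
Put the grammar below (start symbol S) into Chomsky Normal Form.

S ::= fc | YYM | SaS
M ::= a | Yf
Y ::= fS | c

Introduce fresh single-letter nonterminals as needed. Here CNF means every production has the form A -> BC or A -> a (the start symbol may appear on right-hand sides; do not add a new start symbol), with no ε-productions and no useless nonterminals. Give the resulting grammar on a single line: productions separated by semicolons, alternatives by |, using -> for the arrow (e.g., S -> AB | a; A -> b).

No ε-productions.
No unit productions to eliminate.
TERM: introduce B -> a, C -> c, A -> f and substitute in every rule of length ≥2.
BIN: S -> SBS becomes S -> SD, D -> BS; S -> YYM becomes S -> YE, E -> YM.

S -> AC | SD | YE; A -> f; B -> a; C -> c; D -> BS; E -> YM; M -> a | YA; Y -> c | AS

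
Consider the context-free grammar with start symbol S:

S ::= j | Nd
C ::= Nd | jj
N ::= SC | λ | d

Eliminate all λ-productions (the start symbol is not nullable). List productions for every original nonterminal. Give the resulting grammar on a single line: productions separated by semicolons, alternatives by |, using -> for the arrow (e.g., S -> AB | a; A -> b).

Nullable set: {N}.
S -> Nd: N nullable, giving Nd | d.
C -> Nd: N nullable, giving Nd | d.
Drop N -> λ.
Unchanged (no nullable symbols): S -> j; C -> jj; N -> SC; N -> d.

S -> d | j | Nd; C -> d | Nd | jj; N -> d | SC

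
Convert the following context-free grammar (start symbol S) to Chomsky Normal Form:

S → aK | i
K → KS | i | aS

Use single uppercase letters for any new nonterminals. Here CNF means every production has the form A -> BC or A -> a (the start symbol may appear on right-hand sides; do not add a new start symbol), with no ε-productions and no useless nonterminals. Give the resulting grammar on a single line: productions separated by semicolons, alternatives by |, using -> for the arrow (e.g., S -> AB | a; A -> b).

S -> i | AK; A -> a; K -> i | AS | KS

No ε-productions.
No unit productions to eliminate.
TERM: introduce A -> a and substitute in every rule of length ≥2.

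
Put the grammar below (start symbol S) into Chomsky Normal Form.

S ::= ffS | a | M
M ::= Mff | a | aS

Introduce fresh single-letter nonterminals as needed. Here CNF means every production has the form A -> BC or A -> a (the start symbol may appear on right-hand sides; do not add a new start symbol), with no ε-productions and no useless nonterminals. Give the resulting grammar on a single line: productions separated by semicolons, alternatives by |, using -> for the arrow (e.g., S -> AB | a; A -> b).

S -> a | AD | BS | ME; A -> f; B -> a; C -> AA; D -> AS; E -> AA; M -> a | BS | MC

No ε-productions.
After unit-elimination: S -> a | aS | Mff | ffS; M -> a | aS | Mff.
TERM: introduce B -> a, A -> f and substitute in every rule of length ≥2.
BIN: M -> MAA becomes M -> MC, C -> AA; S -> AAS becomes S -> AD, D -> AS; S -> MAA becomes S -> ME, E -> AA.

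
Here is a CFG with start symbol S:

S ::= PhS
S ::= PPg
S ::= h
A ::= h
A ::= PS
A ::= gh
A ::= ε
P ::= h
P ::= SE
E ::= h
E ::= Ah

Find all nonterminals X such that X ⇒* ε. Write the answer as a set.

{A}

Directly nullable (have an ε-rule): {A}.
Not nullable: E, P, S — each has a terminal in every rule's right-hand side or depends on a non-nullable symbol.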